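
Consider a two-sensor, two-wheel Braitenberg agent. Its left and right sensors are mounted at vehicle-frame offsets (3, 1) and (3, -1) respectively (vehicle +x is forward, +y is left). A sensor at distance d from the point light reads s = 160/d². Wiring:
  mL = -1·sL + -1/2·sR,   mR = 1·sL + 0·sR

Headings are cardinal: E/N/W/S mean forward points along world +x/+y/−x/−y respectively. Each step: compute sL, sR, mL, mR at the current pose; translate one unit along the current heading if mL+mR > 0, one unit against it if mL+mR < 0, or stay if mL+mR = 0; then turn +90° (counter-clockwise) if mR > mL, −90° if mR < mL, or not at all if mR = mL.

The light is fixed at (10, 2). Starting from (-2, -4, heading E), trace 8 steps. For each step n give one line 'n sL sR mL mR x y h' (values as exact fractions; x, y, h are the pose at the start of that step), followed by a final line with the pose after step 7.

0 80/53 16/13 -1464/689 80/53 -2 -4 E
1 32/41 160/153 -8176/6273 32/41 -3 -4 N
2 1/2 40/73 -113/146 1/2 -3 -5 W
3 160/221 160/269 -60720/59449 160/221 -2 -5 S
4 80/53 16/13 -1464/689 80/53 -2 -4 E
5 32/41 160/153 -8176/6273 32/41 -3 -4 N
6 1/2 40/73 -113/146 1/2 -3 -5 W
7 160/221 160/269 -60720/59449 160/221 -2 -5 S
final -2 -4 E

n=0: pose=(-2,-4,E); sL=80/53, sR=16/13; mL=-1464/689, mR=80/53; mL+mR=-8/13 → advance -1; mR−mL=2504/689 → turn +1·90°
n=1: pose=(-3,-4,N); sL=32/41, sR=160/153; mL=-8176/6273, mR=32/41; mL+mR=-80/153 → advance -1; mR−mL=13072/6273 → turn +1·90°
n=2: pose=(-3,-5,W); sL=1/2, sR=40/73; mL=-113/146, mR=1/2; mL+mR=-20/73 → advance -1; mR−mL=93/73 → turn +1·90°
n=3: pose=(-2,-5,S); sL=160/221, sR=160/269; mL=-60720/59449, mR=160/221; mL+mR=-80/269 → advance -1; mR−mL=103760/59449 → turn +1·90°
n=4: pose=(-2,-4,E); sL=80/53, sR=16/13; mL=-1464/689, mR=80/53; mL+mR=-8/13 → advance -1; mR−mL=2504/689 → turn +1·90°
n=5: pose=(-3,-4,N); sL=32/41, sR=160/153; mL=-8176/6273, mR=32/41; mL+mR=-80/153 → advance -1; mR−mL=13072/6273 → turn +1·90°
n=6: pose=(-3,-5,W); sL=1/2, sR=40/73; mL=-113/146, mR=1/2; mL+mR=-20/73 → advance -1; mR−mL=93/73 → turn +1·90°
n=7: pose=(-2,-5,S); sL=160/221, sR=160/269; mL=-60720/59449, mR=160/221; mL+mR=-80/269 → advance -1; mR−mL=103760/59449 → turn +1·90°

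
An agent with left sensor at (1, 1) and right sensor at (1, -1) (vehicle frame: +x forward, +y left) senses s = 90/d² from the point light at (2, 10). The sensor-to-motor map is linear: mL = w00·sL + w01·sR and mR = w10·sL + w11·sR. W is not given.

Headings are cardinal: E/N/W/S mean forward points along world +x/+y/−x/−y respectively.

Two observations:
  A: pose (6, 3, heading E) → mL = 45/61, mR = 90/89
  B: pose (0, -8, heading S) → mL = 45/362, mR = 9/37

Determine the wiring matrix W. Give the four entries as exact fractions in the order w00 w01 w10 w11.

obs A: pose=(6,3,E) → sL=90/61, sR=90/89, mL=45/61, mR=90/89
obs B: pose=(0,-8,S) → sL=45/181, sR=9/37, mL=45/362, mR=9/37
sensor matrix S = [[90/61, 90/89], [45/181, 9/37]]; det S = 3907440/36358013
solve [mL_A; mL_B] = S·[w00; w01] and [mR_A; mR_B] = S·[w10; w11]:
  w00 = 1/2, w01 = 0, w10 = 0, w11 = 1

1/2 0 0 1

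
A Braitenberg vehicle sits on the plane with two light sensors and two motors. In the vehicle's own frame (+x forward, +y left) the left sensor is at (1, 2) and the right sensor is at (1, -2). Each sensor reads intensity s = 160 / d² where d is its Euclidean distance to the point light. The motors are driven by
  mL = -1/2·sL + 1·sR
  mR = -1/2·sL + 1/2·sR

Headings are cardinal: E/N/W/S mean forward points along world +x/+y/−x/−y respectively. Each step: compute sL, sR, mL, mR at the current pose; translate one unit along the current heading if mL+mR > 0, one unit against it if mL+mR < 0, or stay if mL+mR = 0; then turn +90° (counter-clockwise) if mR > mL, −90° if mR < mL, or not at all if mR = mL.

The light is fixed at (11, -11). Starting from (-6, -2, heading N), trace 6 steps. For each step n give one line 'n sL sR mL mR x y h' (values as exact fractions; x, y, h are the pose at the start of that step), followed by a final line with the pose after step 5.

0 160/461 32/65 9552/29965 2176/29965 -6 -2 N
1 2/5 1/2 3/10 1/20 -6 -1 E
2 160/277 32/81 2384/22437 -2048/22437 -5 -1 S
3 80/169 16/41 1064/6929 -288/6929 -5 -2 W
4 160/461 32/65 9552/29965 2176/29965 -6 -2 N
5 2/5 1/2 3/10 1/20 -6 -1 E
final -5 -1 S

n=0: pose=(-6,-2,N); sL=160/461, sR=32/65; mL=9552/29965, mR=2176/29965; mL+mR=11728/29965 → advance +1; mR−mL=-16/65 → turn -1·90°
n=1: pose=(-6,-1,E); sL=2/5, sR=1/2; mL=3/10, mR=1/20; mL+mR=7/20 → advance +1; mR−mL=-1/4 → turn -1·90°
n=2: pose=(-5,-1,S); sL=160/277, sR=32/81; mL=2384/22437, mR=-2048/22437; mL+mR=112/7479 → advance +1; mR−mL=-16/81 → turn -1·90°
n=3: pose=(-5,-2,W); sL=80/169, sR=16/41; mL=1064/6929, mR=-288/6929; mL+mR=776/6929 → advance +1; mR−mL=-8/41 → turn -1·90°
n=4: pose=(-6,-2,N); sL=160/461, sR=32/65; mL=9552/29965, mR=2176/29965; mL+mR=11728/29965 → advance +1; mR−mL=-16/65 → turn -1·90°
n=5: pose=(-6,-1,E); sL=2/5, sR=1/2; mL=3/10, mR=1/20; mL+mR=7/20 → advance +1; mR−mL=-1/4 → turn -1·90°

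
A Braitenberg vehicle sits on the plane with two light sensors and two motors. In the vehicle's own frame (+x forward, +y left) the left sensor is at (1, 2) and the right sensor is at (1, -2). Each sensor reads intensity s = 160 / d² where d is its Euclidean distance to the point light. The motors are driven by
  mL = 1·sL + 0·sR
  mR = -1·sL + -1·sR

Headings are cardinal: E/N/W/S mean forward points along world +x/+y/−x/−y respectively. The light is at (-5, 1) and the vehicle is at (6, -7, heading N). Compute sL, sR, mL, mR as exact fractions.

left sensor world pos  = (4, -6); dL² = 130
right sensor world pos = (8, -6); dR² = 218
sL = 160/130 = 16/13
sR = 160/218 = 80/109
mL = 1·sL + 0·sR = 16/13
mR = -1·sL + -1·sR = -2784/1417

16/13 80/109 16/13 -2784/1417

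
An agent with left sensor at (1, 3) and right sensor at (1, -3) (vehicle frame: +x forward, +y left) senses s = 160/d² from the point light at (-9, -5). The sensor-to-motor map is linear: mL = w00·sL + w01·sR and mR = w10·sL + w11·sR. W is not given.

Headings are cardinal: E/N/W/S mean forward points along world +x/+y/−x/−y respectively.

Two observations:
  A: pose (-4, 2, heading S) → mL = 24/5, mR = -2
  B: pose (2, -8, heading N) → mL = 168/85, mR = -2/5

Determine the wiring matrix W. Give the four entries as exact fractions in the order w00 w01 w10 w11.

obs A: pose=(-4,2,S) → sL=8/5, sR=4, mL=24/5, mR=-2
obs B: pose=(2,-8,N) → sL=40/17, sR=4/5, mL=168/85, mR=-2/5
sensor matrix S = [[8/5, 4], [40/17, 4/5]]; det S = -3456/425
solve [mL_A; mL_B] = S·[w00; w01] and [mR_A; mR_B] = S·[w10; w11]:
  w00 = 1/2, w01 = 1, w10 = 0, w11 = -1/2

1/2 1 0 -1/2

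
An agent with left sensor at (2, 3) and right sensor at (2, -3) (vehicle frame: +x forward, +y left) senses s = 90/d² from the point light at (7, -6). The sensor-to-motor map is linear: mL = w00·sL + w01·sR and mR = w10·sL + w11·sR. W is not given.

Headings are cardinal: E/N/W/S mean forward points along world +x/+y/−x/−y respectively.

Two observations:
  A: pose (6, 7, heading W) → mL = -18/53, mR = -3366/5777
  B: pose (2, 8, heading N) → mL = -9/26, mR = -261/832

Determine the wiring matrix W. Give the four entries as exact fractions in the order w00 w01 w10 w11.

obs A: pose=(6,7,W) → sL=90/109, sR=18/53, mL=-18/53, mR=-3366/5777
obs B: pose=(2,8,N) → sL=9/32, sR=9/26, mL=-9/26, mR=-261/832
sensor matrix S = [[90/109, 18/53], [9/32, 9/26]]; det S = 228663/1201616
solve [mL_A; mL_B] = S·[w00; w01] and [mR_A; mR_B] = S·[w10; w11]:
  w00 = 0, w01 = -1, w10 = -1/2, w11 = -1/2

0 -1 -1/2 -1/2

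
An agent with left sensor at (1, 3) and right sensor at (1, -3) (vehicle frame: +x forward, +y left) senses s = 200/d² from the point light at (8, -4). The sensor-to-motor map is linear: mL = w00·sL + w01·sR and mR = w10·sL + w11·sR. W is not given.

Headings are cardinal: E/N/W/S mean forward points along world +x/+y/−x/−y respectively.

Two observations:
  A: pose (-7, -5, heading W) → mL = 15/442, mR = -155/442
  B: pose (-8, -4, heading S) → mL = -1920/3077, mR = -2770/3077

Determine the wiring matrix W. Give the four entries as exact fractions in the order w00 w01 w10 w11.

obs A: pose=(-7,-5,W) → sL=25/34, sR=10/13, mL=15/442, mR=-155/442
obs B: pose=(-8,-4,S) → sL=20/17, sR=100/181, mL=-1920/3077, mR=-2770/3077
sensor matrix S = [[25/34, 10/13], [20/17, 100/181]]; det S = -19950/40001
solve [mL_A; mL_B] = S·[w00; w01] and [mR_A; mR_B] = S·[w10; w11]:
  w00 = -1, w01 = 1, w10 = -1, w11 = 1/2

-1 1 -1 1/2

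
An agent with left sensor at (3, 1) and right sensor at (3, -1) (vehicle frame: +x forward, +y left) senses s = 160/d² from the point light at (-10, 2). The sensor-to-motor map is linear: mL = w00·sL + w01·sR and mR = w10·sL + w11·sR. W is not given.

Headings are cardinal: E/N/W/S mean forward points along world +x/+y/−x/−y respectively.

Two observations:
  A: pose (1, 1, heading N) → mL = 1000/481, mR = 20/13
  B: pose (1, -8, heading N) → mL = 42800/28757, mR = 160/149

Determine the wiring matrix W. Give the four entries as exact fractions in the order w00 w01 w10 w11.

1 1/2 1 0

obs A: pose=(1,1,N) → sL=20/13, sR=40/37, mL=1000/481, mR=20/13
obs B: pose=(1,-8,N) → sL=160/149, sR=160/193, mL=42800/28757, mR=160/149
sensor matrix S = [[20/13, 40/37], [160/149, 160/193]]; det S = 1584000/13832117
solve [mL_A; mL_B] = S·[w00; w01] and [mR_A; mR_B] = S·[w10; w11]:
  w00 = 1, w01 = 1/2, w10 = 1, w11 = 0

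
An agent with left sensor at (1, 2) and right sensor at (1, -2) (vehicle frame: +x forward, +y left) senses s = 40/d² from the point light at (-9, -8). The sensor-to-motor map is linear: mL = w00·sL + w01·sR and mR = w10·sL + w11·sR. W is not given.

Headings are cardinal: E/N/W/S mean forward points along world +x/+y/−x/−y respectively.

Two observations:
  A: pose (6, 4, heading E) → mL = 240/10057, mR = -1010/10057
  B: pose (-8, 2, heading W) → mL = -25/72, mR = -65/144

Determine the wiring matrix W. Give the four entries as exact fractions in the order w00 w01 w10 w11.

-1 1 -1/2 -1/2

obs A: pose=(6,4,E) → sL=10/113, sR=10/89, mL=240/10057, mR=-1010/10057
obs B: pose=(-8,2,W) → sL=5/8, sR=5/18, mL=-25/72, mR=-65/144
sensor matrix S = [[10/113, 10/89], [5/8, 5/18]]; det S = -16525/362052
solve [mL_A; mL_B] = S·[w00; w01] and [mR_A; mR_B] = S·[w10; w11]:
  w00 = -1, w01 = 1, w10 = -1/2, w11 = -1/2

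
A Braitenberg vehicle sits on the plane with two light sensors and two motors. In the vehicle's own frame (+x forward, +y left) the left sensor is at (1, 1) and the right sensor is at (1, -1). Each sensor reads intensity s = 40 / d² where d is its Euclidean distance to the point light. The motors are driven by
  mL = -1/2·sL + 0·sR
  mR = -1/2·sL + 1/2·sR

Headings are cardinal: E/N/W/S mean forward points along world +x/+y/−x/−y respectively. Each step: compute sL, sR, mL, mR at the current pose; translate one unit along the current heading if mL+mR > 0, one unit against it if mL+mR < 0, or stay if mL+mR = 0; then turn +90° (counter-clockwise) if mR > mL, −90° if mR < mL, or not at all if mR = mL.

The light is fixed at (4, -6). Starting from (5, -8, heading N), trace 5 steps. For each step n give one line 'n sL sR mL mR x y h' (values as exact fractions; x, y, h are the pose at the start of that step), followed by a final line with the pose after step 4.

n=0: pose=(5,-8,N); sL=40, sR=8; mL=-20, mR=-16; mL+mR=-36 → advance -1; mR−mL=4 → turn +1·90°
n=1: pose=(5,-9,W); sL=5/2, sR=10; mL=-5/4, mR=15/4; mL+mR=5/2 → advance +1; mR−mL=5 → turn +1·90°
n=2: pose=(4,-9,S); sL=40/17, sR=40/17; mL=-20/17, mR=0; mL+mR=-20/17 → advance -1; mR−mL=20/17 → turn +1·90°
n=3: pose=(4,-8,E); sL=20, sR=4; mL=-10, mR=-8; mL+mR=-18 → advance -1; mR−mL=2 → turn +1·90°
n=4: pose=(3,-8,N); sL=8, sR=40; mL=-4, mR=16; mL+mR=12 → advance +1; mR−mL=20 → turn +1·90°

0 40 8 -20 -16 5 -8 N
1 5/2 10 -5/4 15/4 5 -9 W
2 40/17 40/17 -20/17 0 4 -9 S
3 20 4 -10 -8 4 -8 E
4 8 40 -4 16 3 -8 N
final 3 -7 W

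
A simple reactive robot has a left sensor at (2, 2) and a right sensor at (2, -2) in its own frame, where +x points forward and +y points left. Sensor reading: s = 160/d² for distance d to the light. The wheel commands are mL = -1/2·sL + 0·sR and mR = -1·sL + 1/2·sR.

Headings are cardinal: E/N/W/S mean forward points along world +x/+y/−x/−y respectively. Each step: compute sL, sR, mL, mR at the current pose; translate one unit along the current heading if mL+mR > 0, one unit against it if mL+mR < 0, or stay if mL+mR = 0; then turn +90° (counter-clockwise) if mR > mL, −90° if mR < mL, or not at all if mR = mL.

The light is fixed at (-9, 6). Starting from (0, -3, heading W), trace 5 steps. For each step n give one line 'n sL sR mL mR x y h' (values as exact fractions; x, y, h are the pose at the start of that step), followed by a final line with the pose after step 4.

0 16/17 80/49 -8/17 -104/833 0 -3 W
1 32/53 32/37 -16/53 -336/1961 1 -3 S
2 8/9 40/61 -4/9 -308/549 1 -2 E
3 160/221 160/149 -80/221 -6160/32929 0 -2 S
4 80/73 80/101 -40/73 -5160/7373 0 -1 E
final -1 -1 S

n=0: pose=(0,-3,W); sL=16/17, sR=80/49; mL=-8/17, mR=-104/833; mL+mR=-496/833 → advance -1; mR−mL=288/833 → turn +1·90°
n=1: pose=(1,-3,S); sL=32/53, sR=32/37; mL=-16/53, mR=-336/1961; mL+mR=-928/1961 → advance -1; mR−mL=256/1961 → turn +1·90°
n=2: pose=(1,-2,E); sL=8/9, sR=40/61; mL=-4/9, mR=-308/549; mL+mR=-184/183 → advance -1; mR−mL=-64/549 → turn -1·90°
n=3: pose=(0,-2,S); sL=160/221, sR=160/149; mL=-80/221, mR=-6160/32929; mL+mR=-18080/32929 → advance -1; mR−mL=5760/32929 → turn +1·90°
n=4: pose=(0,-1,E); sL=80/73, sR=80/101; mL=-40/73, mR=-5160/7373; mL+mR=-9200/7373 → advance -1; mR−mL=-1120/7373 → turn -1·90°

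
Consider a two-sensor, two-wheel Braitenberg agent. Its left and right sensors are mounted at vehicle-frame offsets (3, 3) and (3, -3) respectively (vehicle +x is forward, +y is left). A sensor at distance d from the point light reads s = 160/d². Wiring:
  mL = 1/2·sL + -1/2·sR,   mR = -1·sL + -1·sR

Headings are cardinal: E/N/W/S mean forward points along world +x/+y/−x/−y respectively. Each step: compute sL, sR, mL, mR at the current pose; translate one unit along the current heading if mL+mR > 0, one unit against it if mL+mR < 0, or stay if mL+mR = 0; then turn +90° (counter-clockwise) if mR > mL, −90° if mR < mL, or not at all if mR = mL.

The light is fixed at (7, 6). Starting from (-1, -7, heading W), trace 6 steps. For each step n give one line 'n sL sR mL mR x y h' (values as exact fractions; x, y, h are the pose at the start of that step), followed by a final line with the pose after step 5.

n=0: pose=(-1,-7,W); sL=160/377, sR=160/221; mL=-960/6409, mR=-7360/6409; mL+mR=-640/493 → advance -1; mR−mL=-6400/6409 → turn -1·90°
n=1: pose=(0,-7,N); sL=4/5, sR=40/29; mL=-42/145, mR=-316/145; mL+mR=-358/145 → advance -1; mR−mL=-274/145 → turn -1·90°
n=2: pose=(0,-8,E); sL=160/137, sR=32/61; mL=2688/8357, mR=-14144/8357; mL+mR=-11456/8357 → advance -1; mR−mL=-16832/8357 → turn -1·90°
n=3: pose=(-1,-8,S); sL=80/157, sR=16/41; mL=384/6437, mR=-5792/6437; mL+mR=-5408/6437 → advance -1; mR−mL=-6176/6437 → turn -1·90°
n=4: pose=(-1,-7,W); sL=160/377, sR=160/221; mL=-960/6409, mR=-7360/6409; mL+mR=-640/493 → advance -1; mR−mL=-6400/6409 → turn -1·90°
n=5: pose=(0,-7,N); sL=4/5, sR=40/29; mL=-42/145, mR=-316/145; mL+mR=-358/145 → advance -1; mR−mL=-274/145 → turn -1·90°

0 160/377 160/221 -960/6409 -7360/6409 -1 -7 W
1 4/5 40/29 -42/145 -316/145 0 -7 N
2 160/137 32/61 2688/8357 -14144/8357 0 -8 E
3 80/157 16/41 384/6437 -5792/6437 -1 -8 S
4 160/377 160/221 -960/6409 -7360/6409 -1 -7 W
5 4/5 40/29 -42/145 -316/145 0 -7 N
final 0 -8 E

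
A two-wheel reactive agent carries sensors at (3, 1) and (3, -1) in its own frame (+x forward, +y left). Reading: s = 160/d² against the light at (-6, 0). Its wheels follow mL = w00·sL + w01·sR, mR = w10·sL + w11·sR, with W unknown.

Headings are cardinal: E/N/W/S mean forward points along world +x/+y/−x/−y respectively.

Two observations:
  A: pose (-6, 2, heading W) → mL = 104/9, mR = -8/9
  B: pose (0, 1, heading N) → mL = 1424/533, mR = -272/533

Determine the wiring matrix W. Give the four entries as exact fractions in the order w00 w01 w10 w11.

1 -1/2 1/2 -1

obs A: pose=(-6,2,W) → sL=16, sR=80/9, mL=104/9, mR=-8/9
obs B: pose=(0,1,N) → sL=160/41, sR=32/13, mL=1424/533, mR=-272/533
sensor matrix S = [[16, 80/9], [160/41, 32/13]]; det S = 22528/4797
solve [mL_A; mL_B] = S·[w00; w01] and [mR_A; mR_B] = S·[w10; w11]:
  w00 = 1, w01 = -1/2, w10 = 1/2, w11 = -1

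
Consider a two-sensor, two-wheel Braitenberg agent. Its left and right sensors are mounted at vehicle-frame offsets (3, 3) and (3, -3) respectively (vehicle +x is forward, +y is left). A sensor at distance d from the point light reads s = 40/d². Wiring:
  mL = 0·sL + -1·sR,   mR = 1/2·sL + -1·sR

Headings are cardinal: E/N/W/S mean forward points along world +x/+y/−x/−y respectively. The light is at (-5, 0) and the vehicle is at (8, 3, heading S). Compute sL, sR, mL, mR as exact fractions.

5/32 2/5 -2/5 -103/320

left sensor world pos  = (11, 0); dL² = 256
right sensor world pos = (5, 0); dR² = 100
sL = 40/256 = 5/32
sR = 40/100 = 2/5
mL = 0·sL + -1·sR = -2/5
mR = 1/2·sL + -1·sR = -103/320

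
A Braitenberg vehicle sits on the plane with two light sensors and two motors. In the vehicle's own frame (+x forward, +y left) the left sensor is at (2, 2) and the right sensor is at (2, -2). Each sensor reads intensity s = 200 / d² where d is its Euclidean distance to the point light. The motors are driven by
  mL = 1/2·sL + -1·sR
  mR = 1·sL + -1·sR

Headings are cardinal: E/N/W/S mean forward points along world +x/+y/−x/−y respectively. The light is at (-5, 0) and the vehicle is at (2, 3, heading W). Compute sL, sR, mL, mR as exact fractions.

100/13 4 -2/13 48/13

left sensor world pos  = (0, 1); dL² = 26
right sensor world pos = (0, 5); dR² = 50
sL = 200/26 = 100/13
sR = 200/50 = 4
mL = 1/2·sL + -1·sR = -2/13
mR = 1·sL + -1·sR = 48/13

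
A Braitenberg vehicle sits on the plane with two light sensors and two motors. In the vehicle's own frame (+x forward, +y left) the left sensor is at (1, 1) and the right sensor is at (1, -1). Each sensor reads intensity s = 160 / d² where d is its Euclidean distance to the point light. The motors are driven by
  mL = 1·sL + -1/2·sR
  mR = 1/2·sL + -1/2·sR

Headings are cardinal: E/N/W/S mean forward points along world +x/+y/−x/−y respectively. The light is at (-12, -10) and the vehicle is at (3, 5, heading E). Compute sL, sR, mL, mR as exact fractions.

5/16 40/113 245/1808 -75/3616

left sensor world pos  = (4, 6); dL² = 512
right sensor world pos = (4, 4); dR² = 452
sL = 160/512 = 5/16
sR = 160/452 = 40/113
mL = 1·sL + -1/2·sR = 245/1808
mR = 1/2·sL + -1/2·sR = -75/3616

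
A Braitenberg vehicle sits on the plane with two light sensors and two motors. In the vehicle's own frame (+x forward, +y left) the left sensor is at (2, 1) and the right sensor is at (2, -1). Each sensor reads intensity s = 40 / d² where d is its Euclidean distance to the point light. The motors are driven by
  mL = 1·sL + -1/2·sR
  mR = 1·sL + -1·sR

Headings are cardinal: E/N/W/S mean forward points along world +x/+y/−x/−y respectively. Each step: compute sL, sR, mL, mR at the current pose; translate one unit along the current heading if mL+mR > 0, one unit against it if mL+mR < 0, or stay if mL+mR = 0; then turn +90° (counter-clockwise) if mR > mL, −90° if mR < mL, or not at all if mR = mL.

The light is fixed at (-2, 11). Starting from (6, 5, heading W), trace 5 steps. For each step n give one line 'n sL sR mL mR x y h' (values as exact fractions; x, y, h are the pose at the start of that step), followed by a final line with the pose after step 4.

0 8/17 40/61 148/1037 -192/1037 6 5 W
1 1/2 10/29 19/58 9/58 7 5 N
2 40/137 40/157 3540/21509 800/21509 7 6 E
3 4/17 4/13 18/221 -16/221 8 6 S
4 40/113 40/89 1300/10057 -960/10057 8 5 W
final 7 5 N

n=0: pose=(6,5,W); sL=8/17, sR=40/61; mL=148/1037, mR=-192/1037; mL+mR=-44/1037 → advance -1; mR−mL=-20/61 → turn -1·90°
n=1: pose=(7,5,N); sL=1/2, sR=10/29; mL=19/58, mR=9/58; mL+mR=14/29 → advance +1; mR−mL=-5/29 → turn -1·90°
n=2: pose=(7,6,E); sL=40/137, sR=40/157; mL=3540/21509, mR=800/21509; mL+mR=4340/21509 → advance +1; mR−mL=-20/157 → turn -1·90°
n=3: pose=(8,6,S); sL=4/17, sR=4/13; mL=18/221, mR=-16/221; mL+mR=2/221 → advance +1; mR−mL=-2/13 → turn -1·90°
n=4: pose=(8,5,W); sL=40/113, sR=40/89; mL=1300/10057, mR=-960/10057; mL+mR=340/10057 → advance +1; mR−mL=-20/89 → turn -1·90°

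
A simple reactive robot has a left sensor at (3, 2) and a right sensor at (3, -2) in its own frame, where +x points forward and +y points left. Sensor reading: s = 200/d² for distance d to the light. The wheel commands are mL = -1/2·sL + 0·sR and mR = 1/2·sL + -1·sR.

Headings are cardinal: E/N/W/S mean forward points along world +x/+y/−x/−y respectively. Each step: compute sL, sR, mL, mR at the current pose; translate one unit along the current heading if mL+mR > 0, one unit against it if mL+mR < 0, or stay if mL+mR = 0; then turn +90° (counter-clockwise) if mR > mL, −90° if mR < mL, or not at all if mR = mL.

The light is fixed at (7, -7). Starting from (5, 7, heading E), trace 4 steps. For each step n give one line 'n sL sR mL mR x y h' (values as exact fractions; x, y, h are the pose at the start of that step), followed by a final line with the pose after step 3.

0 200/257 40/29 -100/257 -7380/7453 5 7 E
1 100/61 100/73 -50/61 -2450/4453 4 7 S
2 200/289 200/169 -100/289 -40900/48841 4 8 E
3 50/37 10/9 -25/37 -145/333 3 8 S
final 3 9 E

n=0: pose=(5,7,E); sL=200/257, sR=40/29; mL=-100/257, mR=-7380/7453; mL+mR=-40/29 → advance -1; mR−mL=-4480/7453 → turn -1·90°
n=1: pose=(4,7,S); sL=100/61, sR=100/73; mL=-50/61, mR=-2450/4453; mL+mR=-100/73 → advance -1; mR−mL=1200/4453 → turn +1·90°
n=2: pose=(4,8,E); sL=200/289, sR=200/169; mL=-100/289, mR=-40900/48841; mL+mR=-200/169 → advance -1; mR−mL=-24000/48841 → turn -1·90°
n=3: pose=(3,8,S); sL=50/37, sR=10/9; mL=-25/37, mR=-145/333; mL+mR=-10/9 → advance -1; mR−mL=80/333 → turn +1·90°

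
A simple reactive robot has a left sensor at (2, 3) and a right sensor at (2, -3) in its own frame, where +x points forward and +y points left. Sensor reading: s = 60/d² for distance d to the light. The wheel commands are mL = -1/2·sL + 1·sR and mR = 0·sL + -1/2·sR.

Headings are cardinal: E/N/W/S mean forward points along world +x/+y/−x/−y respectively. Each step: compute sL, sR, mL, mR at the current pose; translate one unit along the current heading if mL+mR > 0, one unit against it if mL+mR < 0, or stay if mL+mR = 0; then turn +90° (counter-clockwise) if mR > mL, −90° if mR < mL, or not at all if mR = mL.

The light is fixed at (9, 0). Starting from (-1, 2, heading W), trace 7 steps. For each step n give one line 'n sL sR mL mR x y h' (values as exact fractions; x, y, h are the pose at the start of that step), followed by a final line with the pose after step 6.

0 12/29 60/169 726/4901 -30/169 -1 2 W
1 3/8 15/13 201/208 -15/26 0 2 N
2 12/17 60/49 726/833 -30/49 0 3 E
3 30/13 30/61 -525/793 -15/61 1 3 S
4 12/17 60/37 798/629 -30/37 1 4 E
5 3 15/26 -12/13 -15/52 2 4 S
6 60/89 60/29 4470/2581 -30/29 2 5 E
final 3 5 S

n=0: pose=(-1,2,W); sL=12/29, sR=60/169; mL=726/4901, mR=-30/169; mL+mR=-144/4901 → advance -1; mR−mL=-1596/4901 → turn -1·90°
n=1: pose=(0,2,N); sL=3/8, sR=15/13; mL=201/208, mR=-15/26; mL+mR=81/208 → advance +1; mR−mL=-321/208 → turn -1·90°
n=2: pose=(0,3,E); sL=12/17, sR=60/49; mL=726/833, mR=-30/49; mL+mR=216/833 → advance +1; mR−mL=-1236/833 → turn -1·90°
n=3: pose=(1,3,S); sL=30/13, sR=30/61; mL=-525/793, mR=-15/61; mL+mR=-720/793 → advance -1; mR−mL=330/793 → turn +1·90°
n=4: pose=(1,4,E); sL=12/17, sR=60/37; mL=798/629, mR=-30/37; mL+mR=288/629 → advance +1; mR−mL=-1308/629 → turn -1·90°
n=5: pose=(2,4,S); sL=3, sR=15/26; mL=-12/13, mR=-15/52; mL+mR=-63/52 → advance -1; mR−mL=33/52 → turn +1·90°
n=6: pose=(2,5,E); sL=60/89, sR=60/29; mL=4470/2581, mR=-30/29; mL+mR=1800/2581 → advance +1; mR−mL=-7140/2581 → turn -1·90°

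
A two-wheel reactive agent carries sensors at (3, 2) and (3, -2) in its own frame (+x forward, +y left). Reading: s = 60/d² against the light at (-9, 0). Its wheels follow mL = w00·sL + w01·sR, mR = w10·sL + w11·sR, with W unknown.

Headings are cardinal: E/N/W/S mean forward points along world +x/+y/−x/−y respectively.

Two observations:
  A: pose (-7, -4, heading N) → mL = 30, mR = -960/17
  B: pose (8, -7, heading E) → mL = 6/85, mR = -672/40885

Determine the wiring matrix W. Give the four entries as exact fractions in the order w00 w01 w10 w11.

obs A: pose=(-7,-4,N) → sL=60, sR=60/17, mL=30, mR=-960/17
obs B: pose=(8,-7,E) → sL=12/85, sR=60/481, mL=6/85, mR=-672/40885
sensor matrix S = [[60, 60/17], [12/85, 60/481]]; det S = 971136/139009
solve [mL_A; mL_B] = S·[w00; w01] and [mR_A; mR_B] = S·[w10; w11]:
  w00 = 1/2, w01 = 0, w10 = -1, w11 = 1

1/2 0 -1 1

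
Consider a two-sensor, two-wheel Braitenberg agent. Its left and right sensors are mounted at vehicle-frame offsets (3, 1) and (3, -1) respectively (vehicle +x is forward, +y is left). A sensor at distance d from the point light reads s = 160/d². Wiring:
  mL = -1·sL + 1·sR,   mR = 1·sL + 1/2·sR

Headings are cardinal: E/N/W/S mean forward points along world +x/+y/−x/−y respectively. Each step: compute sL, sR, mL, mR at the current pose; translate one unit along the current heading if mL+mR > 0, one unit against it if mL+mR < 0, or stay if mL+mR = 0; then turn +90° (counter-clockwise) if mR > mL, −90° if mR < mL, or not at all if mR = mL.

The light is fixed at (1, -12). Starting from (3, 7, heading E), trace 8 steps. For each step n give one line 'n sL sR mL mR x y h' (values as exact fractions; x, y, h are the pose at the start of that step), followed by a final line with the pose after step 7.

n=0: pose=(3,7,E); sL=32/85, sR=160/349; mL=2432/29665, mR=17968/29665; mL+mR=240/349 → advance +1; mR−mL=15536/29665 → turn +1·90°
n=1: pose=(4,7,N); sL=20/61, sR=8/25; mL=-12/1525, mR=744/1525; mL+mR=12/25 → advance +1; mR−mL=756/1525 → turn +1·90°
n=2: pose=(4,8,W); sL=160/361, sR=160/441; mL=-12800/159201, mR=99440/159201; mL+mR=80/147 → advance +1; mR−mL=112240/159201 → turn +1·90°
n=3: pose=(3,8,S); sL=80/149, sR=16/29; mL=64/4321, mR=3512/4321; mL+mR=24/29 → advance +1; mR−mL=3448/4321 → turn +1·90°
n=4: pose=(3,7,E); sL=32/85, sR=160/349; mL=2432/29665, mR=17968/29665; mL+mR=240/349 → advance +1; mR−mL=15536/29665 → turn +1·90°
n=5: pose=(4,7,N); sL=20/61, sR=8/25; mL=-12/1525, mR=744/1525; mL+mR=12/25 → advance +1; mR−mL=756/1525 → turn +1·90°
n=6: pose=(4,8,W); sL=160/361, sR=160/441; mL=-12800/159201, mR=99440/159201; mL+mR=80/147 → advance +1; mR−mL=112240/159201 → turn +1·90°
n=7: pose=(3,8,S); sL=80/149, sR=16/29; mL=64/4321, mR=3512/4321; mL+mR=24/29 → advance +1; mR−mL=3448/4321 → turn +1·90°

0 32/85 160/349 2432/29665 17968/29665 3 7 E
1 20/61 8/25 -12/1525 744/1525 4 7 N
2 160/361 160/441 -12800/159201 99440/159201 4 8 W
3 80/149 16/29 64/4321 3512/4321 3 8 S
4 32/85 160/349 2432/29665 17968/29665 3 7 E
5 20/61 8/25 -12/1525 744/1525 4 7 N
6 160/361 160/441 -12800/159201 99440/159201 4 8 W
7 80/149 16/29 64/4321 3512/4321 3 8 S
final 3 7 E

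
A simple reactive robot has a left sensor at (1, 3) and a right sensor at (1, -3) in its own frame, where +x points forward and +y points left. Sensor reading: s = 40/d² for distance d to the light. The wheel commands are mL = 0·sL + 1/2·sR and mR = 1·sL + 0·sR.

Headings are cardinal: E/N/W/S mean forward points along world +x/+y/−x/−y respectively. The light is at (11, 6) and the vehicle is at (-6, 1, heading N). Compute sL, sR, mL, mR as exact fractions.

5/52 10/53 5/53 5/52

left sensor world pos  = (-9, 2); dL² = 416
right sensor world pos = (-3, 2); dR² = 212
sL = 40/416 = 5/52
sR = 40/212 = 10/53
mL = 0·sL + 1/2·sR = 5/53
mR = 1·sL + 0·sR = 5/52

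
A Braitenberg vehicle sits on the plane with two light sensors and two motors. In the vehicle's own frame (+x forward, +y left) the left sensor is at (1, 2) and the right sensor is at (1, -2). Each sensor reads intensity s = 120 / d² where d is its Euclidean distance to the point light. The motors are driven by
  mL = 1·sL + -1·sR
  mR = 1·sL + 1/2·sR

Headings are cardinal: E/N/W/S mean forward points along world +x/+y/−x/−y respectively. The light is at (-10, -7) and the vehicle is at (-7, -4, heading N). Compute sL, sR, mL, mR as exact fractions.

120/17 120/41 2880/697 5940/697

left sensor world pos  = (-9, -3); dL² = 17
right sensor world pos = (-5, -3); dR² = 41
sL = 120/17 = 120/17
sR = 120/41 = 120/41
mL = 1·sL + -1·sR = 2880/697
mR = 1·sL + 1/2·sR = 5940/697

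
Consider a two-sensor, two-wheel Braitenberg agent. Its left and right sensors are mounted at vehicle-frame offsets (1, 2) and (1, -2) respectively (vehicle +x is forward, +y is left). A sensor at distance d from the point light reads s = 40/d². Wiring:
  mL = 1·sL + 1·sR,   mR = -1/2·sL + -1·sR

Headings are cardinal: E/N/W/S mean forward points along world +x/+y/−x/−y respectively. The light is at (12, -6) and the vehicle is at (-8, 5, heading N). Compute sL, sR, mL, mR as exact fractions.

left sensor world pos  = (-10, 6); dL² = 628
right sensor world pos = (-6, 6); dR² = 468
sL = 40/628 = 10/157
sR = 40/468 = 10/117
mL = 1·sL + 1·sR = 2740/18369
mR = -1/2·sL + -1·sR = -2155/18369

10/157 10/117 2740/18369 -2155/18369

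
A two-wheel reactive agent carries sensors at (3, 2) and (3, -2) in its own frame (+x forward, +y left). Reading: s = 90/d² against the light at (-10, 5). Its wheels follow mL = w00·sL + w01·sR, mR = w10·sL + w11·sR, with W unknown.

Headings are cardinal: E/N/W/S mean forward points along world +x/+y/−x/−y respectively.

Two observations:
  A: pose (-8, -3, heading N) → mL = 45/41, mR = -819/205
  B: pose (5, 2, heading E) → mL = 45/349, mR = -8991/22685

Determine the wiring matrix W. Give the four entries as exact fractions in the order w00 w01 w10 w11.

0 1/2 -1/2 -1

obs A: pose=(-8,-3,N) → sL=18/5, sR=90/41, mL=45/41, mR=-819/205
obs B: pose=(5,2,E) → sL=18/65, sR=90/349, mL=45/349, mR=-8991/22685
sensor matrix S = [[18/5, 90/41], [18/65, 90/349]]; det S = 59616/186017
solve [mL_A; mL_B] = S·[w00; w01] and [mR_A; mR_B] = S·[w10; w11]:
  w00 = 0, w01 = 1/2, w10 = -1/2, w11 = -1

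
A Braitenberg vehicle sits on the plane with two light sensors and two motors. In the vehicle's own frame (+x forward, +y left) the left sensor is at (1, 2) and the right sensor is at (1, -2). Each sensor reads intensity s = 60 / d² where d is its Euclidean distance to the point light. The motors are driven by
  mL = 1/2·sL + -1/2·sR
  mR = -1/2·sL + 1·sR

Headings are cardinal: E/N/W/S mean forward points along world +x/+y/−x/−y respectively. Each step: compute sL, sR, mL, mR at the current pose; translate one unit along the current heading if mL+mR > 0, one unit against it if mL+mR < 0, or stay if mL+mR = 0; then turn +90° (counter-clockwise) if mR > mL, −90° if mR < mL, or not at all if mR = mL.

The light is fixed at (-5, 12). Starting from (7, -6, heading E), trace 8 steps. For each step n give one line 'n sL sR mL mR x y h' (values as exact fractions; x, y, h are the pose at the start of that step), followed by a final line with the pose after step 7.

0 12/85 60/569 864/48365 1686/48365 7 -6 E
1 6/41 30/257 156/10537 459/10537 8 -6 N
2 12/101 20/123 -272/12423 1282/12423 8 -5 W
3 3/26 15/106 -9/689 231/2756 7 -5 S
4 12/85 60/569 864/48365 1686/48365 7 -6 E
5 6/41 30/257 156/10537 459/10537 8 -6 N
6 12/101 20/123 -272/12423 1282/12423 8 -5 W
7 3/26 15/106 -9/689 231/2756 7 -5 S
final 7 -6 E

n=0: pose=(7,-6,E); sL=12/85, sR=60/569; mL=864/48365, mR=1686/48365; mL+mR=30/569 → advance +1; mR−mL=822/48365 → turn +1·90°
n=1: pose=(8,-6,N); sL=6/41, sR=30/257; mL=156/10537, mR=459/10537; mL+mR=15/257 → advance +1; mR−mL=303/10537 → turn +1·90°
n=2: pose=(8,-5,W); sL=12/101, sR=20/123; mL=-272/12423, mR=1282/12423; mL+mR=10/123 → advance +1; mR−mL=518/4141 → turn +1·90°
n=3: pose=(7,-5,S); sL=3/26, sR=15/106; mL=-9/689, mR=231/2756; mL+mR=15/212 → advance +1; mR−mL=267/2756 → turn +1·90°
n=4: pose=(7,-6,E); sL=12/85, sR=60/569; mL=864/48365, mR=1686/48365; mL+mR=30/569 → advance +1; mR−mL=822/48365 → turn +1·90°
n=5: pose=(8,-6,N); sL=6/41, sR=30/257; mL=156/10537, mR=459/10537; mL+mR=15/257 → advance +1; mR−mL=303/10537 → turn +1·90°
n=6: pose=(8,-5,W); sL=12/101, sR=20/123; mL=-272/12423, mR=1282/12423; mL+mR=10/123 → advance +1; mR−mL=518/4141 → turn +1·90°
n=7: pose=(7,-5,S); sL=3/26, sR=15/106; mL=-9/689, mR=231/2756; mL+mR=15/212 → advance +1; mR−mL=267/2756 → turn +1·90°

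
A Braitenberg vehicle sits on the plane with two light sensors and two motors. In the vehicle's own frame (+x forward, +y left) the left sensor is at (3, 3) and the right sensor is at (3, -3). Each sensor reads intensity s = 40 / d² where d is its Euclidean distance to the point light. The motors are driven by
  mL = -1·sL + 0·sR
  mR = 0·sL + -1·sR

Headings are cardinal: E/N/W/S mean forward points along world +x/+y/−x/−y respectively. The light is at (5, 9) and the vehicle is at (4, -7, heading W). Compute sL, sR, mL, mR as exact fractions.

40/377 8/37 -40/377 -8/37

left sensor world pos  = (1, -10); dL² = 377
right sensor world pos = (1, -4); dR² = 185
sL = 40/377 = 40/377
sR = 40/185 = 8/37
mL = -1·sL + 0·sR = -40/377
mR = 0·sL + -1·sR = -8/37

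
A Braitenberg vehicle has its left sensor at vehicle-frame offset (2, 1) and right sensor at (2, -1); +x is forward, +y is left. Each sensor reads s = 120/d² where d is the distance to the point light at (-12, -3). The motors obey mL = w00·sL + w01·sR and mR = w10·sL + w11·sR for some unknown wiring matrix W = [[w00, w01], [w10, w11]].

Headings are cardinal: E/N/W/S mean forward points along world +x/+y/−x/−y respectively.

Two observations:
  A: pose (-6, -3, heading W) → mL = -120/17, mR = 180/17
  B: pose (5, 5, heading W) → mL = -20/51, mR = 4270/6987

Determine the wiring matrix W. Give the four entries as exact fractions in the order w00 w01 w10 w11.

0 -1 1/2 1

obs A: pose=(-6,-3,W) → sL=120/17, sR=120/17, mL=-120/17, mR=180/17
obs B: pose=(5,5,W) → sL=60/137, sR=20/51, mL=-20/51, mR=4270/6987
sensor matrix S = [[120/17, 120/17], [60/137, 20/51]]; det S = -12800/39593
solve [mL_A; mL_B] = S·[w00; w01] and [mR_A; mR_B] = S·[w10; w11]:
  w00 = 0, w01 = -1, w10 = 1/2, w11 = 1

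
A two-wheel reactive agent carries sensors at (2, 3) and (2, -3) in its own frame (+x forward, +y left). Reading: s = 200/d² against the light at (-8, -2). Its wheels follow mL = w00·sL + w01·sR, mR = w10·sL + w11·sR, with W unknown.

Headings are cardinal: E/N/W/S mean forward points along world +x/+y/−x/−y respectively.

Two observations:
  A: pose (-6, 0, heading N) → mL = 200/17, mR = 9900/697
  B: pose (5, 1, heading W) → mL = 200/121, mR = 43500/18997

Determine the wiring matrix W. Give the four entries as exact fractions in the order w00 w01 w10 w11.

1 0 1 1/2

obs A: pose=(-6,0,N) → sL=200/17, sR=200/41, mL=200/17, mR=9900/697
obs B: pose=(5,1,W) → sL=200/121, sR=200/157, mL=200/121, mR=43500/18997
sensor matrix S = [[200/17, 200/41], [200/121, 200/157]]; det S = 91680000/13240909
solve [mL_A; mL_B] = S·[w00; w01] and [mR_A; mR_B] = S·[w10; w11]:
  w00 = 1, w01 = 0, w10 = 1, w11 = 1/2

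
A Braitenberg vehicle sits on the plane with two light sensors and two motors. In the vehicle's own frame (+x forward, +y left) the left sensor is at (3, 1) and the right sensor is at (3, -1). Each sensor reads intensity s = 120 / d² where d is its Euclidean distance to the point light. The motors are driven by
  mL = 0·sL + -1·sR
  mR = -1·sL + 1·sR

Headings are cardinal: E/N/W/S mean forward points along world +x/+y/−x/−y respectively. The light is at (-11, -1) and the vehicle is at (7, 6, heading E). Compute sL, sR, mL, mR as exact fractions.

left sensor world pos  = (10, 7); dL² = 505
right sensor world pos = (10, 5); dR² = 477
sL = 120/505 = 24/101
sR = 120/477 = 40/159
mL = 0·sL + -1·sR = -40/159
mR = -1·sL + 1·sR = 224/16059

24/101 40/159 -40/159 224/16059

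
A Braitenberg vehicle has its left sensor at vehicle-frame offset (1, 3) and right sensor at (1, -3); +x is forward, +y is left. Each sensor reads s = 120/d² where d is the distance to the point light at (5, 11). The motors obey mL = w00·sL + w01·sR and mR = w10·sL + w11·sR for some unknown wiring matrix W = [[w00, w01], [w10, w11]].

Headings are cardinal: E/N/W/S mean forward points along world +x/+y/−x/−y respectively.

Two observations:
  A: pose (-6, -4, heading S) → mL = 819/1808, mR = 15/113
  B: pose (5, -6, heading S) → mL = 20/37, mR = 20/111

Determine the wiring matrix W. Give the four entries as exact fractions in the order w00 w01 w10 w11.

1/2 1 0 1/2

obs A: pose=(-6,-4,S) → sL=3/8, sR=30/113, mL=819/1808, mR=15/113
obs B: pose=(5,-6,S) → sL=40/111, sR=40/111, mL=20/37, mR=20/111
sensor matrix S = [[3/8, 30/113], [40/111, 40/111]]; det S = 165/4181
solve [mL_A; mL_B] = S·[w00; w01] and [mR_A; mR_B] = S·[w10; w11]:
  w00 = 1/2, w01 = 1, w10 = 0, w11 = 1/2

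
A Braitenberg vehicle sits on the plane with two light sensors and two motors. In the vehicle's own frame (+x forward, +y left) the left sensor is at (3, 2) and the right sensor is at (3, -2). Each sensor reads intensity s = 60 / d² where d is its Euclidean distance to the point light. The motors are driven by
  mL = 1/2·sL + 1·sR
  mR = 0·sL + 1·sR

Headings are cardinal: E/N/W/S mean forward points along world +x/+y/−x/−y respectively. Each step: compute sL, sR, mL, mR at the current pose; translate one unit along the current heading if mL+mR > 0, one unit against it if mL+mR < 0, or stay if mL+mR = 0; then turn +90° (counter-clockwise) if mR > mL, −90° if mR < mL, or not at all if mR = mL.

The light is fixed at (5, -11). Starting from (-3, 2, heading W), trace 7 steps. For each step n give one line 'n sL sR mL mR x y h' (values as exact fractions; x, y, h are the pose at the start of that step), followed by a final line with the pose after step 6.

n=0: pose=(-3,2,W); sL=30/121, sR=30/173; mL=6225/20933, mR=30/173; mL+mR=9855/20933 → advance +1; mR−mL=-15/121 → turn -1·90°
n=1: pose=(-4,2,N); sL=60/377, sR=12/61; mL=6354/22997, mR=12/61; mL+mR=10878/22997 → advance +1; mR−mL=-30/377 → turn -1·90°
n=2: pose=(-4,3,E); sL=15/73, sR=1/3; mL=191/438, mR=1/3; mL+mR=337/438 → advance +1; mR−mL=-15/146 → turn -1·90°
n=3: pose=(-3,3,S); sL=60/157, sR=60/221; mL=16050/34697, mR=60/221; mL+mR=25470/34697 → advance +1; mR−mL=-30/157 → turn -1·90°
n=4: pose=(-3,2,W); sL=30/121, sR=30/173; mL=6225/20933, mR=30/173; mL+mR=9855/20933 → advance +1; mR−mL=-15/121 → turn -1·90°
n=5: pose=(-4,2,N); sL=60/377, sR=12/61; mL=6354/22997, mR=12/61; mL+mR=10878/22997 → advance +1; mR−mL=-30/377 → turn -1·90°
n=6: pose=(-4,3,E); sL=15/73, sR=1/3; mL=191/438, mR=1/3; mL+mR=337/438 → advance +1; mR−mL=-15/146 → turn -1·90°

0 30/121 30/173 6225/20933 30/173 -3 2 W
1 60/377 12/61 6354/22997 12/61 -4 2 N
2 15/73 1/3 191/438 1/3 -4 3 E
3 60/157 60/221 16050/34697 60/221 -3 3 S
4 30/121 30/173 6225/20933 30/173 -3 2 W
5 60/377 12/61 6354/22997 12/61 -4 2 N
6 15/73 1/3 191/438 1/3 -4 3 E
final -3 3 S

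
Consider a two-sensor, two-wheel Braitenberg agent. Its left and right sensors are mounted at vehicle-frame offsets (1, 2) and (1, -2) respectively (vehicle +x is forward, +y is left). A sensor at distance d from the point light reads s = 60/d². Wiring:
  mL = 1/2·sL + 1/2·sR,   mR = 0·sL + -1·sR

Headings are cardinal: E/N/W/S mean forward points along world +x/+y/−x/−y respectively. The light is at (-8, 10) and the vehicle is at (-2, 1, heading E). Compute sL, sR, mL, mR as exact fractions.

30/49 6/17 402/833 -6/17

left sensor world pos  = (-1, 3); dL² = 98
right sensor world pos = (-1, -1); dR² = 170
sL = 60/98 = 30/49
sR = 60/170 = 6/17
mL = 1/2·sL + 1/2·sR = 402/833
mR = 0·sL + -1·sR = -6/17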